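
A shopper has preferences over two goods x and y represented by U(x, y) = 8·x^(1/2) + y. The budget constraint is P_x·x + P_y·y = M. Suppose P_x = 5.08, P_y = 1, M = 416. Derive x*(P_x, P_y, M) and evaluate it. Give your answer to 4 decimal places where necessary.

x* = 0.62

Set MRS = P_x/P_y: 4·x^(−1/2) = P_x/P_y.
Solve: √x = 4·P_y/P_x, so x*(P_x,P_y) = (4·P_y/P_x)², and y* = (M − P_x·x*)/P_y.
Plugging in: x* = (4·1/5.08)² = 0.62.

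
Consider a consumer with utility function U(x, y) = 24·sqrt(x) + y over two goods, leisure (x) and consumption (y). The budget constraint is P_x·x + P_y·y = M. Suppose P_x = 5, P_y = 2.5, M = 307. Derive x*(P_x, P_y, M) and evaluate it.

MU_x = 12/√x, MU_y = 1. Tangency: 12/√x = P_x/P_y.
Thus x* = (12·P_y/P_x)² — independent of M — with the rest of income spent on y.
Plugging in: x* = (12·2.5/5)² = 36.

x* = 36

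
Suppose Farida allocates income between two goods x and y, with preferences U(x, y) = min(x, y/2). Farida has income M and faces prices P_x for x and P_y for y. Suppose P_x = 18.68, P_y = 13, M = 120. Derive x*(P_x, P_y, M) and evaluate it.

x* = 2.6858

With perfect complements, no substitution: consume in ratio x:y = 1:2.
Budget: P_x·x + P_y·2·x = M, so (P_x + 2·P_y)·x = M.
Demand: x*(P_x,P_y,M) = M/(P_x + 2·P_y), y* = 2·M/(P_x + 2·P_y).
Here 18.68 + 2·13 = 44.68, giving x* = 2.6858.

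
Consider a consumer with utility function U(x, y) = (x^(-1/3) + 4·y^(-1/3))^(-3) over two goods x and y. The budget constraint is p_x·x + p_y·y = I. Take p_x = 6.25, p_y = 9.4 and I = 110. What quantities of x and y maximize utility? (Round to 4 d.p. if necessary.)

x* = 4.2592, y* = 8.8702

Substitute y = (y/x)·x into the budget: x* = I/(p_x + p_y·(y/x)).
Numerically y/x = 2.082616, so x* = 110/(6.25 + 9.4·2.082616) = 4.2592 and y* = 2.082616·4.2592 = 8.8702.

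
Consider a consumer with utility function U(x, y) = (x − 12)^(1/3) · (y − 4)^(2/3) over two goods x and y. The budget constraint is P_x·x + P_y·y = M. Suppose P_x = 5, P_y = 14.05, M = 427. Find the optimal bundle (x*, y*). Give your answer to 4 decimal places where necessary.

MRS = (1/2)·(y−4)/(x−12). Tangency with P_x/P_y gives y−4 = 2·(P_x/P_y)·(x−12).
After buying the subsistence bundle (12, 4), a share 1/3 of the remaining income goes to x: x* = 12 + 1/3·(M − 12P_x − 4P_y)/P_x.
Discretionary income = 427 − 12·5 − 4·14.05 = 310.8; x* = 12 + 1/3·310.8/5 = 32.72; y* = 4 + 2/3·310.8/14.05 = 18.7473.

x* = 32.72, y* = 18.7473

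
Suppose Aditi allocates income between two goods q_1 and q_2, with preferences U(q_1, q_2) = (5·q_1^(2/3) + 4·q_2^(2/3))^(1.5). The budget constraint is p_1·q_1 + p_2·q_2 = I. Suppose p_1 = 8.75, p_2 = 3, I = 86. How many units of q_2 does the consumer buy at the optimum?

Numerically q_2/q_1 = 12.703704, so q_1* = 86/(8.75 + 3·12.703704) = 1.8352 and q_2* = 12.703704·1.8352 = 23.314.

q_2* = 23.314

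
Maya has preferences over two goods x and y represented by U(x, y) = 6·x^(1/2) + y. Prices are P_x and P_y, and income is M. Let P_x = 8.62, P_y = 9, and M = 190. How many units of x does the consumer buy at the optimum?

Set MRS = P_x/P_y: 3·x^(−1/2) = P_x/P_y.
Solve: √x = 3·P_y/P_x, so x*(P_x,P_y) = (3·P_y/P_x)², and y* = (M − P_x·x*)/P_y.
Plugging in: x* = (3·9/8.62)² = 9.811.

x* = 9.811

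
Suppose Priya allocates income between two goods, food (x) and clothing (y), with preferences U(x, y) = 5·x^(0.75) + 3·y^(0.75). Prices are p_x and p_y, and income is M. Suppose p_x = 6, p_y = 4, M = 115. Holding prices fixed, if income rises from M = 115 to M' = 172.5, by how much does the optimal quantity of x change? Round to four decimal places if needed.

Δx* = 6.6671

MRS = MU_x/MU_y = (5/3)·(y/x)^(0.25). Set equal to p_x/p_y.
Hence y/x = ((3/5)·p_x/p_y)^(1/(0.25)), i.e. raised to the 4 power.
With the ratio pinned down, the budget gives x* = M/(p_x + p_y·(y/x)) and y* = (y/x)·x*.
Numerically y/x = 0.6561, so x* = 115/(6 + 4·0.6561) = 13.3343.
At M' = 172.5: x* = 20.0014. Change: 20.0014 − 13.3343 = 6.6671.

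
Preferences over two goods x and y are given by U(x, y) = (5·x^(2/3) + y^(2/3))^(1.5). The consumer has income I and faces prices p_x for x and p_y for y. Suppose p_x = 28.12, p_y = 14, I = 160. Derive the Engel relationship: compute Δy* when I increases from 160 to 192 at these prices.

From the CES first-order condition, 5·(y/x)^(1/3) = p_x/p_y.
Solve for the ratio: y/x = [(1/5)·p_x/p_y]^(3).
With the ratio pinned down, the budget gives x* = I/(p_x + p_y·(y/x)) and y* = (y/x)·x*.
Numerically y/x = 0.064826, so x* = 160/(28.12 + 14·0.064826) = 5.512 and y* = 0.064826·5.512 = 0.3573.
At I' = 192: y* = 0.4288. Change: 0.4288 − 0.3573 = 0.0715.

Δy* = 0.0715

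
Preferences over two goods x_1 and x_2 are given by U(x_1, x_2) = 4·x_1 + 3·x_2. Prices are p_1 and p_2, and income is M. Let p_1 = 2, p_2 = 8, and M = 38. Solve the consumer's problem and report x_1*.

x_1* = 19

Numerically: x_1* = 19, x_2* = 0.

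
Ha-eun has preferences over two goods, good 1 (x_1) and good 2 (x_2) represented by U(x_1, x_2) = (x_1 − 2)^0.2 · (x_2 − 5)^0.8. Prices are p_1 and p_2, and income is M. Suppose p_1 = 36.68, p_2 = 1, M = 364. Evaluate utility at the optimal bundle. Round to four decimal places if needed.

This is Cobb-Douglas in (x_1−2, x_2−5): tangency gives 0.2·p_2·(x_2−5) = 0.8·p_1·(x_1−2).
After buying the subsistence bundle (2, 5), a share 0.2 of the remaining income goes to x_1: x_1* = 2 + 0.2·(M − 2p_1 − 5p_2)/p_1.
Discretionary income = 364 − 2·36.68 − 5·1 = 285.64; x_1* = 2 + 0.2·285.64/36.68 = 3.5575; x_2* = 5 + 0.8·285.64/1 = 233.512.
Utility at the optimum: U(3.5575, 233.512) = 84.258.

V = 84.258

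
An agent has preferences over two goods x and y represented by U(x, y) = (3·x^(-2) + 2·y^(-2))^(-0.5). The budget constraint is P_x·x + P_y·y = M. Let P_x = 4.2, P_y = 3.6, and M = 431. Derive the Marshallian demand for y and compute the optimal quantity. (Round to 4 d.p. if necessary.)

y* = 52.7734

From the CES first-order condition, (3/2)·(y/x)^(3) = P_x/P_y.
Hence y/x = ((2/3)·P_x/P_y)^(1/(3)), i.e. raised to the 1/3 power.
Substitute y = (y/x)·x into the budget: x* = M/(P_x + P_y·(y/x)).
Numerically y/x = 0.919641, so x* = 431/(4.2 + 3.6·0.919641) = 57.3847 and y* = 0.919641·57.3847 = 52.7734.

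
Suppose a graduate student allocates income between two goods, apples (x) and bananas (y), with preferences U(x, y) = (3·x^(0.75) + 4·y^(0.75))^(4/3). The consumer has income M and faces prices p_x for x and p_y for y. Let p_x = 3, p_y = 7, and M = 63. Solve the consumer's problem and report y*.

y* = 1.793

MRS = MU_x/MU_y = (3/4)·(y/x)^(0.25). Set equal to p_x/p_y.
Hence y/x = ((4/3)·p_x/p_y)^(1/(0.25)), i.e. raised to the 4 power.
With the ratio pinned down, the budget gives x* = M/(p_x + p_y·(y/x)) and y* = (y/x)·x*.
Numerically y/x = 0.106622, so x* = 63/(3 + 7·0.106622) = 16.8163 and y* = 0.106622·16.8163 = 1.793.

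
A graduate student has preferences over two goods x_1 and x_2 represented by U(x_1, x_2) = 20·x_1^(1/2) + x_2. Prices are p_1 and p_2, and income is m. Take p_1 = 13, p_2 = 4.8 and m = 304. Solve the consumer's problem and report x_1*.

x_1* = 13.6331

Plugging in: x_1* = (10·4.8/13)² = 13.6331.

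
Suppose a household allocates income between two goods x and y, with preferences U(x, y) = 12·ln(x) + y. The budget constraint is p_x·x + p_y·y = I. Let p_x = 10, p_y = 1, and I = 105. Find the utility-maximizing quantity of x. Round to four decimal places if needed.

MU_x = 12/x, MU_y = 1. Tangency: 12/x = p_x/p_y.
So x*(p_x,p_y) = 12·p_y/p_x, independent of income; and y* = (I − 12·p_y)/p_y.
At the given prices: x* = 12·1/10 = 1.2.

x* = 1.2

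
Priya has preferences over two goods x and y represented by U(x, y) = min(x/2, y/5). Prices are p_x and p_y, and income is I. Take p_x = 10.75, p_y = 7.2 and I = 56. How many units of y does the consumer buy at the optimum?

y* = 4.8696

Leontief preferences: the optimum is at the kink where x/2 = y/5, i.e. y = (5/2)·x.
Budget: p_x·x + p_y·(5/2)·x = I, so (2·p_x + 5·p_y)·x = 2·I.
Demand: x*(p_x,p_y,I) = 2·I/(2·p_x + 5·p_y), y* = 5·I/(2·p_x + 5·p_y).
Here 2·10.75 + 5·7.2 = 57.5, giving y* = 4.8696.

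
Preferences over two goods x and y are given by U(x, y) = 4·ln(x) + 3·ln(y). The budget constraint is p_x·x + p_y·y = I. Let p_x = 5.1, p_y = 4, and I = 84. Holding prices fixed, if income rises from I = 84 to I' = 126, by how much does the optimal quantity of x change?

Δx* = 4.7059

Demand: x*(p_x,p_y,I) = 4/7·I/p_x and y* = 3/7·I/p_y.
At p_x=5.1, p_y=4, I=84: x* = 4/7·84/5.1 = 9.4118.
At I' = 126: x* = 14.1176. Change: 14.1176 − 9.4118 = 4.7059.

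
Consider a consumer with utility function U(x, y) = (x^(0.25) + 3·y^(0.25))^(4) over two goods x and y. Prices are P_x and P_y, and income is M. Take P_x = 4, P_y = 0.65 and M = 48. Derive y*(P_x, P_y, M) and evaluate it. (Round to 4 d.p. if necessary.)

MRS = MU_x/MU_y = (1/3)·(y/x)^(0.75). Set equal to P_x/P_y.
Solve for the ratio: y/x = [3·P_x/P_y]^(4/3).
Substitute y = (y/x)·x into the budget: x* = M/(P_x + P_y·(y/x)).
Numerically y/x = 48.792962, so x* = 48/(4 + 0.65·48.792962) = 1.344 and y* = 48.792962·1.344 = 65.5756.

y* = 65.5756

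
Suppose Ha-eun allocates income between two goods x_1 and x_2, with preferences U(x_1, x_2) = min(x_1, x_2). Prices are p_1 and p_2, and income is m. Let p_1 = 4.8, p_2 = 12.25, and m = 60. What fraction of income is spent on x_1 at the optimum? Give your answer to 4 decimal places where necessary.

share on x_1 = 0.2815

Leontief preferences: the optimum is at the kink where x_1/1 = x_2/1, i.e. x_2 = x_1.
Budget: p_1·x_1 + p_2·x_1 = m, so (p_1 + p_2)·x_1 = m.
Demand: x_1*(p_1,p_2,m) = m/(p_1 + p_2), x_2* = m/(p_1 + p_2).
Here 4.8 + 12.25 = 17.05, giving x_1* = 3.5191 and x_2* = 3.5191.
Expenditure on x_1: 4.8·3.5191 = 16.8915; share = 0.2815.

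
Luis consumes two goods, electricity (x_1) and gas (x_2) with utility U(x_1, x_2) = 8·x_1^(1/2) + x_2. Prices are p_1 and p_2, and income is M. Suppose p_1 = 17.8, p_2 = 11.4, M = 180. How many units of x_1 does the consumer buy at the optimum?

Utility is quasi-linear in x_2; the FOC for x_1 is 4/√x_1 = p_1/p_2.
Solve: √x_1 = 4·p_2/p_1, so x_1*(p_1,p_2) = (4·p_2/p_1)², and x_2* = (M − p_1·x_1*)/p_2.
Plugging in: x_1* = (4·11.4/17.8)² = 6.5628.

x_1* = 6.5628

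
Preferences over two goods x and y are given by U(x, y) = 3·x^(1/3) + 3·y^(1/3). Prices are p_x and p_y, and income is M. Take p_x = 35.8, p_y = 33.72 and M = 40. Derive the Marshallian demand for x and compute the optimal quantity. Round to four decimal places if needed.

x* = 0.5503

From the CES first-order condition, (y/x)^(2/3) = p_x/p_y.
Hence y/x = (p_x/p_y)^(1/(2/3)), i.e. raised to the 1.5 power.
With the ratio pinned down, the budget gives x* = M/(p_x + p_y·(y/x)) and y* = (y/x)·x*.
Numerically y/x = 1.093939, so x* = 40/(35.8 + 33.72·1.093939) = 0.5503.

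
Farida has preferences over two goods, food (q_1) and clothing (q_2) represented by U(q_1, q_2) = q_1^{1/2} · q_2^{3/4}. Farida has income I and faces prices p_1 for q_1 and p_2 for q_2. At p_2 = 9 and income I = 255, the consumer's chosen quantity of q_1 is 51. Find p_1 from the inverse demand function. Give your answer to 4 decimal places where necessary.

p_1 = 2

MU_q_1/MU_q_2 = (0.5·q_2)/(0.75·q_1); tangency sets this equal to p_1/p_2.
Rearranging, p_2·q_2 = (3/2)·p_1·q_1. Substituting into the budget gives p_1·q_1·(1 + (3/2)) = I.
Demand: q_1*(p_1,p_2,I) = 0.4·I/p_1 and q_2* = 0.6·I/p_2.
Set q_1* = 51 in the demand function and solve for p_1: p_1 = 2.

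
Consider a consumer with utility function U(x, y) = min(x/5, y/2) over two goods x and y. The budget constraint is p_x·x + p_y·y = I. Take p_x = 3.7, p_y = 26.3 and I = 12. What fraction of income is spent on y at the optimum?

Leontief preferences: the optimum is at the kink where x/5 = y/2, i.e. y = (2/5)·x.
Budget: p_x·x + p_y·(2/5)·x = I, so (5·p_x + 2·p_y)·x = 5·I.
Demand: x*(p_x,p_y,I) = 5·I/(5·p_x + 2·p_y), y* = 2·I/(5·p_x + 2·p_y).
Here 5·3.7 + 2·26.3 = 71.1, giving x* = 0.8439 and y* = 0.3376.
Expenditure on y: 26.3·0.3376 = 8.8776; share = 0.7398.

share on y = 0.7398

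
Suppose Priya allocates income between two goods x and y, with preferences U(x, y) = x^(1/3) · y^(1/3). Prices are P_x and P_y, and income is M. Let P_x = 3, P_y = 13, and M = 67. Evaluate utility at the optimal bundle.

V = 3.0644

At P_x=3, P_y=13, M=67: x* = 0.5·67/3 = 11.1667, y* = 2.5769.
Utility at the optimum: U(11.1667, 2.5769) = 3.0644.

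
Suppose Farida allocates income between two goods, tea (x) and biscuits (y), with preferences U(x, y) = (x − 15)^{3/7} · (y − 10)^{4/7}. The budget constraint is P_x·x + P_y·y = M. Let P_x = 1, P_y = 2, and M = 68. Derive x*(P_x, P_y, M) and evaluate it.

x* = 29.1429

Let x' = x−15, y' = y−10. MRS = (3/4)·y'/x' = P_x/P_y.
After buying the subsistence bundle (15, 10), a share 3/7 of the remaining income goes to x: x* = 15 + 3/7·(M − 15P_x − 10P_y)/P_x.
Discretionary income = 68 − 15·1 − 10·2 = 33; x* = 15 + 3/7·33/1 = 29.1429.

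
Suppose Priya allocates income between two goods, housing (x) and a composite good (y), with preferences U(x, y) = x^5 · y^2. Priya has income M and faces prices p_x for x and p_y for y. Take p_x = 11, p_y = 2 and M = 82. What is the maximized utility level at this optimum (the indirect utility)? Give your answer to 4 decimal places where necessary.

Tangency: MRS = (5/2)·y/x = p_x/p_y.
So 5·p_y·y = 2·p_x·x; combined with the budget, a share 5/7 of income goes to x.
Demand: x*(p_x,p_y,M) = 5/7·M/p_x and y* = 2/7·M/p_y.
At p_x=11, p_y=2, M=82: x* = 5/7·82/11 = 5.3247, y* = 11.7143.
Utility at the optimum: U(5.3247, 11.7143) = 587350.4184.

V = 587350.4184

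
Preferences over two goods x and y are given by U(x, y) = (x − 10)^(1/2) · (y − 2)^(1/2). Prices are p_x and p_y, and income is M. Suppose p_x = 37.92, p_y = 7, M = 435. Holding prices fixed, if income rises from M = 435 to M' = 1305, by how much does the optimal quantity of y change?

Δy* = 62.1429

Discretionary income = 435 − 10·37.92 − 2·7 = 41.8; y* = 2 + 0.5·41.8/7 = 4.9857.
At M' = 1305: y* = 67.1286. Change: 67.1286 − 4.9857 = 62.1429.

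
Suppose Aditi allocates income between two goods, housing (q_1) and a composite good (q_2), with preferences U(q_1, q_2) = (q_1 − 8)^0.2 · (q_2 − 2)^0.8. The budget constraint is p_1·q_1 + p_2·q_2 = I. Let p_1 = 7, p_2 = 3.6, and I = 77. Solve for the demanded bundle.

MRS = (1/4)·(q_2−2)/(q_1−8). Tangency with p_1/p_2 gives q_2−2 = 4·(p_1/p_2)·(q_1−8).
After buying the subsistence bundle (8, 2), a share 0.2 of the remaining income goes to q_1: q_1* = 8 + 0.2·(I − 8p_1 − 2p_2)/p_1.
Discretionary income = 77 − 8·7 − 2·3.6 = 13.8; q_1* = 8 + 0.2·13.8/7 = 8.3943; q_2* = 2 + 0.8·13.8/3.6 = 5.0667.

q_1* = 8.3943, q_2* = 5.0667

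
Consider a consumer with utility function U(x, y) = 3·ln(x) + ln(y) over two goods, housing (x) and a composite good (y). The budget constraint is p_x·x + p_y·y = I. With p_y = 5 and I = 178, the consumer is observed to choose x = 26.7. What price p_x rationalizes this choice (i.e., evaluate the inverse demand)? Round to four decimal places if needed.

The MRS is 3·y/x. Set MRS = p_x/p_y.
Rearranging, p_y·y = (1/3)·p_x·x. Substituting into the budget gives p_x·x·(1 + (1/3)) = I.
Demand: x*(p_x,p_y,I) = 0.75·I/p_x and y* = 0.25·I/p_y.
Set x* = 26.7 in the demand function and solve for p_x: p_x = 5.

p_x = 5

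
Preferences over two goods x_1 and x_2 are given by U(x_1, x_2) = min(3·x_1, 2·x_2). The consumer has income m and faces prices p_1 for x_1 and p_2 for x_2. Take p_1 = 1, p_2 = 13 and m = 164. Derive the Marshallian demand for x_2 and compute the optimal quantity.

Leontief preferences: the optimum is at the kink where x_1/2 = x_2/3, i.e. x_2 = (3/2)·x_1.
Budget: p_1·x_1 + p_2·(3/2)·x_1 = m, so (2·p_1 + 3·p_2)·x_1 = 2·m.
Demand: x_1*(p_1,p_2,m) = 2·m/(2·p_1 + 3·p_2), x_2* = 3·m/(2·p_1 + 3·p_2).
Here 2·1 + 3·13 = 41, giving x_2* = 12.

x_2* = 12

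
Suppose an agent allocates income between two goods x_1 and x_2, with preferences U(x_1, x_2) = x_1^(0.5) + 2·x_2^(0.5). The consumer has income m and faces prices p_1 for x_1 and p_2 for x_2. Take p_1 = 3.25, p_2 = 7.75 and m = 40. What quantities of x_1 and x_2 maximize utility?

x_1* = 4.5968, x_2* = 3.2336

From the CES first-order condition, (1/2)·(x_2/x_1)^(0.5) = p_1/p_2.
Hence x_2/x_1 = (2·p_1/p_2)^(1/(0.5)), i.e. raised to the 2 power.
Substitute x_2 = (x_2/x_1)·x_1 into the budget: x_1* = m/(p_1 + p_2·(x_2/x_1)).
Numerically x_2/x_1 = 0.703434, so x_1* = 40/(3.25 + 7.75·0.703434) = 4.5968 and x_2* = 0.703434·4.5968 = 3.2336.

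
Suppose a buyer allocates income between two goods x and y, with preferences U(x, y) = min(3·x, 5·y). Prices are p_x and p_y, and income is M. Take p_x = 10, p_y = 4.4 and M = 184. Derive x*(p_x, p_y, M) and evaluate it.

x* = 14.557

Leontief preferences: the optimum is at the kink where x/5 = y/3, i.e. y = (3/5)·x.
Budget: p_x·x + p_y·(3/5)·x = M, so (5·p_x + 3·p_y)·x = 5·M.
Demand: x*(p_x,p_y,M) = 5·M/(5·p_x + 3·p_y), y* = 3·M/(5·p_x + 3·p_y).
Here 5·10 + 3·4.4 = 63.2, giving x* = 14.557.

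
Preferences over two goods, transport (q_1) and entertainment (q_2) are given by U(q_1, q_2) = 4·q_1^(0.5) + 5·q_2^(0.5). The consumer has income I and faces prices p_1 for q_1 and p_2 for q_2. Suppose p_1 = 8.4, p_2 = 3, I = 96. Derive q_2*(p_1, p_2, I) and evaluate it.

q_2* = 26.0465

MU_q_1 ∝ 4·q_1^(-0.5), MU_q_2 ∝ 5·q_2^(-0.5), so MRS = (4/5)·(q_2/q_1)^(0.5) = p_1/p_2.
Solve for the ratio: q_2/q_1 = [(5/4)·p_1/p_2]^(2).
Substitute q_2 = (q_2/q_1)·q_1 into the budget: q_1* = I/(p_1 + p_2·(q_2/q_1)).
Numerically q_2/q_1 = 12.25, so q_1* = 96/(8.4 + 3·12.25) = 2.1262 and q_2* = 12.25·2.1262 = 26.0465.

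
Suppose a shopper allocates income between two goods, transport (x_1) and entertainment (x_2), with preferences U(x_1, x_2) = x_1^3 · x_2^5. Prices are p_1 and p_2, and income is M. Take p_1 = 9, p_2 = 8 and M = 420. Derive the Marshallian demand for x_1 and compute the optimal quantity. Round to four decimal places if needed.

Tangency: MRS = (3/5)·x_2/x_1 = p_1/p_2.
So 3·p_2·x_2 = 5·p_1·x_1; combined with the budget, a share 0.375 of income goes to x_1.
Demand: x_1*(p_1,p_2,M) = 0.375·M/p_1 and x_2* = 0.625·M/p_2.
At p_1=9, p_2=8, M=420: x_1* = 0.375·420/9 = 17.5.

x_1* = 17.5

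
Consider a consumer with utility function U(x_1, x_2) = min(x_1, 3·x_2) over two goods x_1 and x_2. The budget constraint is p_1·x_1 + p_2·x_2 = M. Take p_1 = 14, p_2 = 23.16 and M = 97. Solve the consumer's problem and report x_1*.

x_1* = 4.4659

Leontief preferences: the optimum is at the kink where x_1/3 = x_2/1, i.e. x_2 = (1/3)·x_1.
Budget: p_1·x_1 + p_2·(1/3)·x_1 = M, so (3·p_1 + p_2)·x_1 = 3·M.
Demand: x_1*(p_1,p_2,M) = 3·M/(3·p_1 + p_2), x_2* = M/(3·p_1 + p_2).
Here 3·14 + 23.16 = 65.16, giving x_1* = 4.4659.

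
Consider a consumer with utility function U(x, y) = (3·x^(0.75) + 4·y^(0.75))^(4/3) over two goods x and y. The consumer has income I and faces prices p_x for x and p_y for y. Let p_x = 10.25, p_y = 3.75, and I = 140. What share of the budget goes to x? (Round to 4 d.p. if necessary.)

From the CES first-order condition, (3/4)·(y/x)^(0.25) = p_x/p_y.
Solve for the ratio: y/x = [(4/3)·p_x/p_y]^(4).
With the ratio pinned down, the budget gives x* = I/(p_x + p_y·(y/x)) and y* = (y/x)·x*.
Numerically y/x = 176.410868, so x* = 140/(10.25 + 3.75·176.410868) = 0.2084 and y* = 176.410868·0.2084 = 36.7637.
Expenditure on x: 10.25·0.2084 = 2.1361; share = 0.0153.

share on x = 0.0153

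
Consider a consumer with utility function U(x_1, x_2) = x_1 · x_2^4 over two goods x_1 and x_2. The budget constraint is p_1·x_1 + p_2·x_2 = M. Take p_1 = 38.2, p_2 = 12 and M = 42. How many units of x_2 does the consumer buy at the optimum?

x_2* = 2.8

Demand: x_1*(p_1,p_2,M) = 0.2·M/p_1 and x_2* = 0.8·M/p_2.
At p_1=38.2, p_2=12, M=42: x_2* = 0.8·42/12 = 2.8.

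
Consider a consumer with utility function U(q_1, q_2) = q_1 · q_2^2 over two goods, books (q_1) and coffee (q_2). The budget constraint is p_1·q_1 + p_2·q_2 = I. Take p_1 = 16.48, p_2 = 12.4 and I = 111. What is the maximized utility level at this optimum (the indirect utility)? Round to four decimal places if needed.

V = 79.9585

MU_q_1/MU_q_2 = (q_2)/(2·q_1); tangency sets this equal to p_1/p_2.
So p_2·q_2 = 2·p_1·q_1; combined with the budget, a share 1/3 of income goes to q_1.
Demand: q_1*(p_1,p_2,I) = 1/3·I/p_1 and q_2* = 2/3·I/p_2.
At p_1=16.48, p_2=12.4, I=111: q_1* = 1/3·111/16.48 = 2.2451, q_2* = 5.9677.
Utility at the optimum: U(2.2451, 5.9677) = 79.9585.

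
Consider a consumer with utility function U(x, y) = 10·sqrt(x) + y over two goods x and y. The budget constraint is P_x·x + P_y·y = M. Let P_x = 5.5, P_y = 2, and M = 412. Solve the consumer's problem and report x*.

x* = 3.3058

Thus x* = (5·P_y/P_x)² — independent of M — with the rest of income spent on y.
Plugging in: x* = (5·2/5.5)² = 3.3058.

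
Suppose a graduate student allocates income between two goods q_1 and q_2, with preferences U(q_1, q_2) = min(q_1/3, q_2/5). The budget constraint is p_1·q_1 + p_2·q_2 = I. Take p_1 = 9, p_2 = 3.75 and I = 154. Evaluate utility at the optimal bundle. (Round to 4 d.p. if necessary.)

V = 3.3661

Demand: q_1*(p_1,p_2,I) = 3·I/(3·p_1 + 5·p_2), q_2* = 5·I/(3·p_1 + 5·p_2).
Here 3·9 + 5·3.75 = 45.75, giving q_1* = 10.0984 and q_2* = 16.8306.
Utility at the optimum: U(10.0984, 16.8306) = 3.3661.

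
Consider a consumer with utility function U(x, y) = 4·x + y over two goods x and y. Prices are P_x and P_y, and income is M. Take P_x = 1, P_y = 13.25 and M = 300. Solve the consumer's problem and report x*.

x gives more utility per dollar, so spend all income on x: x* = M/P_x, y* = 0.
Numerically: x* = 300, y* = 0.

x* = 300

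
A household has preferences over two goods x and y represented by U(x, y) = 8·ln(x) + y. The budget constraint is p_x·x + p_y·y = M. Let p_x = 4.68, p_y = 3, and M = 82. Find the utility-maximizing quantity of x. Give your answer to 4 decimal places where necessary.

x* = 5.1282

MU_x = 8/x, MU_y = 1. Tangency: 8/x = p_x/p_y.
So x*(p_x,p_y) = 8·p_y/p_x, independent of income; and y* = (M − 8·p_y)/p_y.
At the given prices: x* = 8·3/4.68 = 5.1282.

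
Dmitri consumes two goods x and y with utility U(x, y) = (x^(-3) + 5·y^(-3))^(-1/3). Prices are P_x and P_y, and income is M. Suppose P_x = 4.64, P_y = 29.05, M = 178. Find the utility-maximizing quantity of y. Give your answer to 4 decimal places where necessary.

MU_x ∝ x^(-4), MU_y ∝ 5·y^(-4), so MRS = (1/5)·(y/x)^(4) = P_x/P_y.
Hence y/x = (5·P_x/P_y)^(1/(4)), i.e. raised to the 0.25 power.
Substitute y = (y/x)·x into the budget: x* = M/(P_x + P_y·(y/x)).
Numerically y/x = 0.945334, so x* = 178/(4.64 + 29.05·0.945334) = 5.5448 and y* = 0.945334·5.5448 = 5.2417.

y* = 5.2417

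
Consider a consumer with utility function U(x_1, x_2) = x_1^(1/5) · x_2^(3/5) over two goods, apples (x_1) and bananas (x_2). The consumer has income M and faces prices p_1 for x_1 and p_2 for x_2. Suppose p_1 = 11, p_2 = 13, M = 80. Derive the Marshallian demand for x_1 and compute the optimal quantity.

x_1* = 1.8182

The MRS is (1/3)·x_2/x_1. Set MRS = p_1/p_2.
Rearranging, p_2·x_2 = 3·p_1·x_1. Substituting into the budget gives p_1·x_1·(1 + 3) = M.
Demand: x_1*(p_1,p_2,M) = 0.25·M/p_1 and x_2* = 0.75·M/p_2.
At p_1=11, p_2=13, M=80: x_1* = 0.25·80/11 = 1.8182.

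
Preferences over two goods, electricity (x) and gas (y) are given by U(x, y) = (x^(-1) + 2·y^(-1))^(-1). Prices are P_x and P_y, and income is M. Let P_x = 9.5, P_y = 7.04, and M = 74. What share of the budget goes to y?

share on y = 0.549

MRS = MU_x/MU_y = (1/2)·(y/x)^(2). Set equal to P_x/P_y.
Solve for the ratio: y/x = [2·P_x/P_y]^(0.5).
With the ratio pinned down, the budget gives x* = M/(P_x + P_y·(y/x)) and y* = (y/x)·x*.
Numerically y/x = 1.642822, so x* = 74/(9.5 + 7.04·1.642822) = 3.5129 and y* = 1.642822·3.5129 = 5.771.
Expenditure on y: 7.04·5.771 = 40.6278; share = 0.549.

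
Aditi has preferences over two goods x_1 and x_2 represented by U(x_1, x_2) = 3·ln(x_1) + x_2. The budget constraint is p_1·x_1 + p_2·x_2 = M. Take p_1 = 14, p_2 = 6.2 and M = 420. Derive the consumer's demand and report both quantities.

x_1* = 1.3286, x_2* = 64.7419

Set MRS = p_1/p_2: (3/x_1)/1 = p_1/p_2.
So x_1*(p_1,p_2) = 3·p_2/p_1, independent of income; and x_2* = (M − 3·p_2)/p_2.
At the given prices: x_1* = 3·6.2/14 = 1.3286, and x_2* = 64.7419.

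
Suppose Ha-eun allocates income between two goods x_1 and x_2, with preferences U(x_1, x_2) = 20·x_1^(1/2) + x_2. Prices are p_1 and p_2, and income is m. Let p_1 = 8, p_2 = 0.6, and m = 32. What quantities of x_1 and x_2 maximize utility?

Utility is quasi-linear in x_2; the FOC for x_1 is 10/√x_1 = p_1/p_2.
Solve: √x_1 = 10·p_2/p_1, so x_1*(p_1,p_2) = (10·p_2/p_1)², and x_2* = (m − p_1·x_1*)/p_2.
Plugging in: x_1* = (10·0.6/8)² = 0.5625, x_2* = 45.8333.

x_1* = 0.5625, x_2* = 45.8333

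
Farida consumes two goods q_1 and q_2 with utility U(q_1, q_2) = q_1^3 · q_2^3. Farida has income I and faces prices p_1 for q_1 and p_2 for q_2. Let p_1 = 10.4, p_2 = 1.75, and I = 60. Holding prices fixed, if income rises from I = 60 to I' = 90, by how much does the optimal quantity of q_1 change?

The MRS is q_2/q_1. Set MRS = p_1/p_2.
Rearranging, p_2·q_2 = p_1·q_1. Substituting into the budget gives p_1·q_1·(1 + 1) = I.
Demand: q_1*(p_1,p_2,I) = 0.5·I/p_1 and q_2* = 0.5·I/p_2.
At p_1=10.4, p_2=1.75, I=60: q_1* = 0.5·60/10.4 = 2.8846.
At I' = 90: q_1* = 4.3269. Change: 4.3269 − 2.8846 = 1.4423.

Δq_1* = 1.4423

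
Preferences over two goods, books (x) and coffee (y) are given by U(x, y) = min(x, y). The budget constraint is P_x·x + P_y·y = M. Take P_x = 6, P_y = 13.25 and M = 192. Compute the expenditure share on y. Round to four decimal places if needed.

share on y = 0.6883

With perfect complements, no substitution: consume in ratio x:y = 1:1.
Budget: P_x·x + P_y·x = M, so (P_x + P_y)·x = M.
Demand: x*(P_x,P_y,M) = M/(P_x + P_y), y* = M/(P_x + P_y).
Here 6 + 13.25 = 19.25, giving x* = 9.974 and y* = 9.974.
Expenditure on y: 13.25·9.974 = 132.1558; share = 0.6883.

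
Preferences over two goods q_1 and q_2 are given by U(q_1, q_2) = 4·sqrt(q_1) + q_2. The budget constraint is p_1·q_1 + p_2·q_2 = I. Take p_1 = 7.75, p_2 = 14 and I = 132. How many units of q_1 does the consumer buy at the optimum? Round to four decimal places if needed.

q_1* = 13.0531

Set MRS = p_1/p_2: 2·q_1^(−1/2) = p_1/p_2.
Solve: √q_1 = 2·p_2/p_1, so q_1*(p_1,p_2) = (2·p_2/p_1)², and q_2* = (I − p_1·q_1*)/p_2.
Plugging in: q_1* = (2·14/7.75)² = 13.0531.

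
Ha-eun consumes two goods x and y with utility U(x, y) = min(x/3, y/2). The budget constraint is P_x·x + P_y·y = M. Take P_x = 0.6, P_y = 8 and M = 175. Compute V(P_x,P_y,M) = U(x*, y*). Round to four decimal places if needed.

V = 9.8315

Leontief preferences: the optimum is at the kink where x/3 = y/2, i.e. y = (2/3)·x.
Budget: P_x·x + P_y·(2/3)·x = M, so (3·P_x + 2·P_y)·x = 3·M.
Demand: x*(P_x,P_y,M) = 3·M/(3·P_x + 2·P_y), y* = 2·M/(3·P_x + 2·P_y).
Here 3·0.6 + 2·8 = 17.8, giving x* = 29.4944 and y* = 19.6629.
Utility at the optimum: U(29.4944, 19.6629) = 9.8315.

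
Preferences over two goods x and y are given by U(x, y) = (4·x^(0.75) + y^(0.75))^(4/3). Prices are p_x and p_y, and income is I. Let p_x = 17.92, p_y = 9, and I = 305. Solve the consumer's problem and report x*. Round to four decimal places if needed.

MU_x ∝ 4·x^(-0.25), MU_y ∝ y^(-0.25), so MRS = 4·(y/x)^(0.25) = p_x/p_y.
Hence y/x = ((1/4)·p_x/p_y)^(1/(0.25)), i.e. raised to the 4 power.
Substitute y = (y/x)·x into the budget: x* = I/(p_x + p_y·(y/x)).
Numerically y/x = 0.061396, so x* = 305/(17.92 + 9·0.061396) = 16.511.

x* = 16.511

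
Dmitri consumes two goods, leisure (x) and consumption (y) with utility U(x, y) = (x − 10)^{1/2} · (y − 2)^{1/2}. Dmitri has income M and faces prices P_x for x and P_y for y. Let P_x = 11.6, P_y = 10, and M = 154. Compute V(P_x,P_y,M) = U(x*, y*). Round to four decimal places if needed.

V = 0.8356

This is Cobb-Douglas in (x−10, y−2): tangency gives 0.5·P_y·(y−2) = 0.5·P_x·(x−10).
Substituting into the budget: x* = 10 + 0.5·(M − 10·P_x − 2·P_y)/P_x, and y* = 2 + 0.5·(…)/P_y.
Discretionary income = 154 − 10·11.6 − 2·10 = 18; x* = 10 + 0.5·18/11.6 = 10.7759; y* = 2 + 0.5·18/10 = 2.9.
Utility at the optimum: U(10.7759, 2.9) = 0.8356.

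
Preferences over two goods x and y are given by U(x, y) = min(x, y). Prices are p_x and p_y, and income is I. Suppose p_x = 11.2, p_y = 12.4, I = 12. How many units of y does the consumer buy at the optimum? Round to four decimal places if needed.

Leontief preferences: the optimum is at the kink where x/1 = y/1, i.e. y = x.
Budget: p_x·x + p_y·x = I, so (p_x + p_y)·x = I.
Demand: x*(p_x,p_y,I) = I/(p_x + p_y), y* = I/(p_x + p_y).
Here 11.2 + 12.4 = 23.6, giving y* = 0.5085.

y* = 0.5085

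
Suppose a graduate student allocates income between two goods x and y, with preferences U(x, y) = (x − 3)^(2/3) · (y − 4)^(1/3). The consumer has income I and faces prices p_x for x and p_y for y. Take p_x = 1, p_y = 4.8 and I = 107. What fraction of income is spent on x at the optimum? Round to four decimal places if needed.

MRS = 2·(y−4)/(x−3). Tangency with p_x/p_y gives y−4 = (1/2)·(p_x/p_y)·(x−3).
After buying the subsistence bundle (3, 4), a share 2/3 of the remaining income goes to x: x* = 3 + 2/3·(I − 3p_x − 4p_y)/p_x.
Discretionary income = 107 − 3·1 − 4·4.8 = 84.8; x* = 3 + 2/3·84.8/1 = 59.5333; y* = 4 + 1/3·84.8/4.8 = 9.8889.
Expenditure on x: 1·59.5333 = 59.5333; share = 0.5564.

share on x = 0.5564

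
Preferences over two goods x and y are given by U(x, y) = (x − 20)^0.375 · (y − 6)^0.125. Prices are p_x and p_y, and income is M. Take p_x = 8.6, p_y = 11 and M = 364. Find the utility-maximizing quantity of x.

x* = 30.9884

This is Cobb-Douglas in (x−20, y−6): tangency gives 0.375·p_y·(y−6) = 0.125·p_x·(x−20).
Substituting into the budget: x* = 20 + 0.75·(M − 20·p_x − 6·p_y)/p_x, and y* = 6 + 0.25·(…)/p_y.
Discretionary income = 364 − 20·8.6 − 6·11 = 126; x* = 20 + 0.75·126/8.6 = 30.9884.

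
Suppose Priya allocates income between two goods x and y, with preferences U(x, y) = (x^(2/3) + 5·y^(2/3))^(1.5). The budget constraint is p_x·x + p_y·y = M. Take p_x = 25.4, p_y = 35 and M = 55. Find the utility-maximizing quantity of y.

MU_x ∝ x^(-1/3), MU_y ∝ 5·y^(-1/3), so MRS = (1/5)·(y/x)^(1/3) = p_x/p_y.
Solve for the ratio: y/x = [5·p_x/p_y]^(3).
With the ratio pinned down, the budget gives x* = M/(p_x + p_y·(y/x)) and y* = (y/x)·x*.
Numerically y/x = 47.775697, so x* = 55/(25.4 + 35·47.775697) = 0.0324 and y* = 47.775697·0.0324 = 1.5479.

y* = 1.5479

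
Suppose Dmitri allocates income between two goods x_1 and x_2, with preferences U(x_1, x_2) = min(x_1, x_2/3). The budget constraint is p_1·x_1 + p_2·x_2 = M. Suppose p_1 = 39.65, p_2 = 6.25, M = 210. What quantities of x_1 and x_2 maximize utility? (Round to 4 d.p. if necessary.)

With perfect complements, no substitution: consume in ratio x_1:x_2 = 1:3.
Budget: p_1·x_1 + p_2·3·x_1 = M, so (p_1 + 3·p_2)·x_1 = M.
Demand: x_1*(p_1,p_2,M) = M/(p_1 + 3·p_2), x_2* = 3·M/(p_1 + 3·p_2).
Here 39.65 + 3·6.25 = 58.4, giving x_1* = 3.5959 and x_2* = 10.7877.

x_1* = 3.5959, x_2* = 10.7877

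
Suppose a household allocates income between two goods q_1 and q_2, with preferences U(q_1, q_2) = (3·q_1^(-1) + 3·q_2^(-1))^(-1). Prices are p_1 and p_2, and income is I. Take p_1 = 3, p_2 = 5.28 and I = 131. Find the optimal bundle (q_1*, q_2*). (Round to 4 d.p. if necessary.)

q_1* = 18.768, q_2* = 14.1469

From the CES first-order condition, (q_2/q_1)^(2) = p_1/p_2.
Hence q_2/q_1 = (p_1/p_2)^(1/(2)), i.e. raised to the 0.5 power.
Substitute q_2 = (q_2/q_1)·q_1 into the budget: q_1* = I/(p_1 + p_2·(q_2/q_1)).
Numerically q_2/q_1 = 0.753778, so q_1* = 131/(3 + 5.28·0.753778) = 18.768 and q_2* = 0.753778·18.768 = 14.1469.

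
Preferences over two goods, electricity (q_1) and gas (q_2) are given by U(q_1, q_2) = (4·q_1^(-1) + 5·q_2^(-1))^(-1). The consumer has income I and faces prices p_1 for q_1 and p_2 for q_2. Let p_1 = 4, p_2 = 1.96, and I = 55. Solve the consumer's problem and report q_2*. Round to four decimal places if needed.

q_2* = 12.3197

With the ratio pinned down, the budget gives q_1* = I/(p_1 + p_2·(q_2/q_1)) and q_2* = (q_2/q_1)·q_1*.
Numerically q_2/q_1 = 1.597191, so q_1* = 55/(4 + 1.96·1.597191) = 7.7133 and q_2* = 1.597191·7.7133 = 12.3197.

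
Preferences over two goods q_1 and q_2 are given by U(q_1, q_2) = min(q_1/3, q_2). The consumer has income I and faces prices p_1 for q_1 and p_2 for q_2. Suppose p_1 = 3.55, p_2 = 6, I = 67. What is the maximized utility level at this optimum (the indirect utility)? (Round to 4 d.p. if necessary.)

V = 4.024

Leontief preferences: the optimum is at the kink where q_1/3 = q_2/1, i.e. q_2 = (1/3)·q_1.
Budget: p_1·q_1 + p_2·(1/3)·q_1 = I, so (3·p_1 + p_2)·q_1 = 3·I.
Demand: q_1*(p_1,p_2,I) = 3·I/(3·p_1 + p_2), q_2* = I/(3·p_1 + p_2).
Here 3·3.55 + 6 = 16.65, giving q_1* = 12.0721 and q_2* = 4.024.
Utility at the optimum: U(12.0721, 4.024) = 4.024.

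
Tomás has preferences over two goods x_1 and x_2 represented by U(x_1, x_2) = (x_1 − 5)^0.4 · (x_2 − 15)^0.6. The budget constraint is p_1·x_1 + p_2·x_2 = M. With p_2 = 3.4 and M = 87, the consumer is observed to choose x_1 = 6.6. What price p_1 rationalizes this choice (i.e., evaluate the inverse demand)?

p_1 = 4

This is Cobb-Douglas in (x_1−5, x_2−15): tangency gives 0.4·p_2·(x_2−15) = 0.6·p_1·(x_1−5).
After buying the subsistence bundle (5, 15), a share 0.4 of the remaining income goes to x_1: x_1* = 5 + 0.4·(M − 5p_1 − 15p_2)/p_1.
Set x_1* = 6.6 in the demand function and solve for p_1: p_1 = 4.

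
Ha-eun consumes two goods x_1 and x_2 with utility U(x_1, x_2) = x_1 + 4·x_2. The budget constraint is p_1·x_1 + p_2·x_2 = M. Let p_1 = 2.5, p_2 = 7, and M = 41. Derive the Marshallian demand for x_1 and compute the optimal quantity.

x_1* = 0

Perfect substitutes: compare marginal utility per dollar. 1/p_1 vs 4/p_2 → 0.4 vs 0.5714.
x_2 gives more utility per dollar, so spend all income on x_2: x_2* = M/p_2, x_1* = 0.
Numerically: x_1* = 0, x_2* = 5.8571.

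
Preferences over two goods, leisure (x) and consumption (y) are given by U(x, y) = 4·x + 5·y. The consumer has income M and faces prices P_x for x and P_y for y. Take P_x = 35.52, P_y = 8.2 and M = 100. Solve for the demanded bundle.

x* = 0, y* = 12.1951

Perfect substitutes: compare marginal utility per dollar. 4/P_x vs 5/P_y → 0.1126 vs 0.6098.
y gives more utility per dollar, so spend all income on y: y* = M/P_y, x* = 0.
Numerically: x* = 0, y* = 12.1951.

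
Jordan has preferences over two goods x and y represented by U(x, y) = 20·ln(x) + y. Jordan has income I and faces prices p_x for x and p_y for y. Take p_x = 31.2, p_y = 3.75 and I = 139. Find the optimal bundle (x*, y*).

x* = 2.4038, y* = 17.0667

So x*(p_x,p_y) = 20·p_y/p_x, independent of income; and y* = (I − 20·p_y)/p_y.
At the given prices: x* = 20·3.75/31.2 = 2.4038, and y* = 17.0667.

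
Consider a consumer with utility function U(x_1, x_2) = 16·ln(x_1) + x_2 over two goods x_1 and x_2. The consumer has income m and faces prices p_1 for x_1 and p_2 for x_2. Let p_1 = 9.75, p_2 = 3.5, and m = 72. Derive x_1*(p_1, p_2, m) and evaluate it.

At the given prices: x_1* = 16·3.5/9.75 = 5.7436.

x_1* = 5.7436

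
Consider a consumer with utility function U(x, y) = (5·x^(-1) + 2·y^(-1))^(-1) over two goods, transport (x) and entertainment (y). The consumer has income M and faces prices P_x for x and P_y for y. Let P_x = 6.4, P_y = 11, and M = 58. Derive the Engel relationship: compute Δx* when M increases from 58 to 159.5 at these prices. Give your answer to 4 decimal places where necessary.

With the ratio pinned down, the budget gives x* = M/(P_x + P_y·(y/x)) and y* = (y/x)·x*.
Numerically y/x = 0.482418, so x* = 58/(6.4 + 11·0.482418) = 4.9545.
At M' = 159.5: x* = 13.6248. Change: 13.6248 − 4.9545 = 8.6703.

Δx* = 8.6703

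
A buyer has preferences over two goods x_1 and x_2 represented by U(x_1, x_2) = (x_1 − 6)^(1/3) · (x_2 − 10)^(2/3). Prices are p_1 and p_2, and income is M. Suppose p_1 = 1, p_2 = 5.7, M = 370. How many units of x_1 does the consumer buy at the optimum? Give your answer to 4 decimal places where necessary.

x_1* = 108.3333

MRS = (1/2)·(x_2−10)/(x_1−6). Tangency with p_1/p_2 gives x_2−10 = 2·(p_1/p_2)·(x_1−6).
After buying the subsistence bundle (6, 10), a share 1/3 of the remaining income goes to x_1: x_1* = 6 + 1/3·(M − 6p_1 − 10p_2)/p_1.
Discretionary income = 370 − 6·1 − 10·5.7 = 307; x_1* = 6 + 1/3·307/1 = 108.3333.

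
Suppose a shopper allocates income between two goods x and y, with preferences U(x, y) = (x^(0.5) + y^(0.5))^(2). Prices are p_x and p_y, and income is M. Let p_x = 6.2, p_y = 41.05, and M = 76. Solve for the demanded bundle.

x* = 10.6496, y* = 0.2429

From the CES first-order condition, (y/x)^(0.5) = p_x/p_y.
Solve for the ratio: y/x = [p_x/p_y]^(2).
With the ratio pinned down, the budget gives x* = M/(p_x + p_y·(y/x)) and y* = (y/x)·x*.
Numerically y/x = 0.022812, so x* = 76/(6.2 + 41.05·0.022812) = 10.6496 and y* = 0.022812·10.6496 = 0.2429.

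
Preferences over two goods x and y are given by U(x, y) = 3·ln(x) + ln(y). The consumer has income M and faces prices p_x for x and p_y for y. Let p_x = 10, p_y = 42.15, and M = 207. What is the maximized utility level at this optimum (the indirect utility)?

V = 8.4325

The MRS is 3·y/x. Set MRS = p_x/p_y.
So 3·p_y·y = p_x·x; combined with the budget, a share 0.75 of income goes to x.
Demand: x*(p_x,p_y,M) = 0.75·M/p_x and y* = 0.25·M/p_y.
At p_x=10, p_y=42.15, M=207: x* = 0.75·207/10 = 15.525, y* = 1.2278.
Utility at the optimum: U(15.525, 1.2278) = 8.4325.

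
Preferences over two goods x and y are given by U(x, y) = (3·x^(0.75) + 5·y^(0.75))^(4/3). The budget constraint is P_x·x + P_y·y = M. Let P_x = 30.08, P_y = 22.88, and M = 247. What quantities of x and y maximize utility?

x* = 0.4431, y* = 10.213

MU_x ∝ 3·x^(-0.25), MU_y ∝ 5·y^(-0.25), so MRS = (3/5)·(y/x)^(0.25) = P_x/P_y.
Solve for the ratio: y/x = [(5/3)·P_x/P_y]^(4).
Substitute y = (y/x)·x into the budget: x* = M/(P_x + P_y·(y/x)).
Numerically y/x = 23.050601, so x* = 247/(30.08 + 22.88·23.050601) = 0.4431 and y* = 23.050601·0.4431 = 10.213.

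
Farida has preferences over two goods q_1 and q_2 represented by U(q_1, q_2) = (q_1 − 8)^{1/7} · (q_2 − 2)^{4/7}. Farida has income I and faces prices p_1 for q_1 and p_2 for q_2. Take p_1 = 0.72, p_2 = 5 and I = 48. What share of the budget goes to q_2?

share on q_2 = 0.7457

MRS = (1/4)·(q_2−2)/(q_1−8). Tangency with p_1/p_2 gives q_2−2 = 4·(p_1/p_2)·(q_1−8).
After buying the subsistence bundle (8, 2), a share 0.2 of the remaining income goes to q_1: q_1* = 8 + 0.2·(I − 8p_1 − 2p_2)/p_1.
Discretionary income = 48 − 8·0.72 − 2·5 = 32.24; q_1* = 8 + 0.2·32.24/0.72 = 16.9556; q_2* = 2 + 0.8·32.24/5 = 7.1584.
Expenditure on q_2: 5·7.1584 = 35.792; share = 0.7457.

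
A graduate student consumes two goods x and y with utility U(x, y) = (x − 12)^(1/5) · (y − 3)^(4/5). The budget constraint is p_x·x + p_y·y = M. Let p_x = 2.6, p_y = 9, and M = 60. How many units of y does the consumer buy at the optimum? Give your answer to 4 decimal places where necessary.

Let x' = x−12, y' = y−3. MRS = (1/4)·y'/x' = p_x/p_y.
Substituting into the budget: x* = 12 + 0.2·(M − 12·p_x − 3·p_y)/p_x, and y* = 3 + 0.8·(…)/p_y.
Discretionary income = 60 − 12·2.6 − 3·9 = 1.8; y* = 3 + 0.8·1.8/9 = 3.16.

y* = 3.16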